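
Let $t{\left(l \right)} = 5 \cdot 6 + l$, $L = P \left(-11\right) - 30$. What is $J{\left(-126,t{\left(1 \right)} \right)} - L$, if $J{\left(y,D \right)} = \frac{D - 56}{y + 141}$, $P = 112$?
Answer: $\frac{3781}{3} \approx 1260.3$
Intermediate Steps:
$L = -1262$ ($L = 112 \left(-11\right) - 30 = -1232 - 30 = -1262$)
$t{\left(l \right)} = 30 + l$
$J{\left(y,D \right)} = \frac{-56 + D}{141 + y}$
$J{\left(-126,t{\left(1 \right)} \right)} - L = \frac{-56 + \left(30 + 1\right)}{141 - 126} - -1262 = \frac{-56 + 31}{15} + 1262 = \frac{1}{15} \left(-25\right) + 1262 = - \frac{5}{3} + 1262 = \frac{3781}{3}$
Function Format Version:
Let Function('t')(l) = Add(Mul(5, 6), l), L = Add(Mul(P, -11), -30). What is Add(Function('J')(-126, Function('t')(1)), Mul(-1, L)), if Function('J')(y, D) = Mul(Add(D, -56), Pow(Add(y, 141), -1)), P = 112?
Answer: Rational(3781, 3) ≈ 1260.3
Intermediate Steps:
L = -1262 (L = Add(Mul(112, -11), -30) = Add(-1232, -30) = -1262)
Function('t')(l) = Add(30, l)
Function('J')(y, D) = Mul(Pow(Add(141, y), -1), Add(-56, D)) (Function('J')(y, D) = Mul(Add(-56, D), Pow(Add(141, y), -1)) = Mul(Pow(Add(141, y), -1), Add(-56, D)))
Add(Function('J')(-126, Function('t')(1)), Mul(-1, L)) = Add(Mul(Pow(Add(141, -126), -1), Add(-56, Add(30, 1))), Mul(-1, -1262)) = Add(Mul(Pow(15, -1), Add(-56, 31)), 1262) = Add(Mul(Rational(1, 15), -25), 1262) = Add(Rational(-5, 3), 1262) = Rational(3781, 3)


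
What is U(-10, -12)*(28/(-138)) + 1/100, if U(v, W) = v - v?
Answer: 1/100 ≈ 0.010000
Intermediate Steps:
U(v, W) = 0
U(-10, -12)*(28/(-138)) + 1/100 = 0*(28/(-138)) + 1/100 = 0*(28*(-1/138)) + 1/100 = 0*(-14/69) + 1/100 = 0 + 1/100 = 1/100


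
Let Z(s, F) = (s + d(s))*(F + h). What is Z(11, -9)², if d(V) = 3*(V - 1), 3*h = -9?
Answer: 242064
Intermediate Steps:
h = -3 (h = (⅓)*(-9) = -3)
d(V) = -3 + 3*V (d(V) = 3*(-1 + V) = -3 + 3*V)
Z(s, F) = (-3 + F)*(-3 + 4*s) (Z(s, F) = (s + (-3 + 3*s))*(F - 3) = (-3 + 4*s)*(-3 + F) = (-3 + F)*(-3 + 4*s))
Z(11, -9)² = (9 - 12*11 - 3*(-9) + 4*(-9)*11)² = (9 - 132 + 27 - 396)² = (-492)² = 242064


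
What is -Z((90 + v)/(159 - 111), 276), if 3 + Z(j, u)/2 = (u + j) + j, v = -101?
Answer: -6541/12 ≈ -545.08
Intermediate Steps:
Z(j, u) = -6 + 2*u + 4*j (Z(j, u) = -6 + 2*((u + j) + j) = -6 + 2*((j + u) + j) = -6 + 2*(u + 2*j) = -6 + (2*u + 4*j) = -6 + 2*u + 4*j)
-Z((90 + v)/(159 - 111), 276) = -(-6 + 2*276 + 4*((90 - 101)/(159 - 111))) = -(-6 + 552 + 4*(-11/48)) = -(-6 + 552 - 11/12) = -1*6541/12 = -6541/12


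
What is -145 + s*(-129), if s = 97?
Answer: -12658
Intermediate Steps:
-145 + s*(-129) = -145 + 97*(-129) = -145 - 12513 = -12658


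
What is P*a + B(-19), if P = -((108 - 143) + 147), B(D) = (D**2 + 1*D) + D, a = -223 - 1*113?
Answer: 37955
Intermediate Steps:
a = -336 (a = -223 - 113 = -336)
B(D) = D**2 + 2*D (B(D) = (D**2 + D) + D = (D + D**2) + D = D**2 + 2*D)
P = -112 (P = -(-35 + 147) = -1*112 = -112)
P*a + B(-19) = -112*(-336) - 19*(2 - 19) = 37632 - 19*(-17) = 37632 + 323 = 37955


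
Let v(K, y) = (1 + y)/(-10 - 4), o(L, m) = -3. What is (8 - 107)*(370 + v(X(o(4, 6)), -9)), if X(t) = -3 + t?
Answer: -256806/7 ≈ -36687.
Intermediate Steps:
v(K, y) = -1/14 - y/14 (v(K, y) = (1 + y)/(-14) = (1 + y)*(-1/14) = -1/14 - y/14)
(8 - 107)*(370 + v(X(o(4, 6)), -9)) = (8 - 107)*(370 + (-1/14 - 1/14*(-9))) = -99*(370 + (-1/14 + 9/14)) = -99*(370 + 4/7) = -99*2594/7 = -256806/7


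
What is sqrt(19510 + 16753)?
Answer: sqrt(36263) ≈ 190.43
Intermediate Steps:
sqrt(19510 + 16753) = sqrt(36263)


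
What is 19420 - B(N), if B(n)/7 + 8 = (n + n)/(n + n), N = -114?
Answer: 19469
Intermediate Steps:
B(n) = -49 (B(n) = -56 + 7*((n + n)/(n + n)) = -56 + 7*((2*n)/((2*n))) = -56 + 7*((2*n)*(1/(2*n))) = -56 + 7*1 = -56 + 7 = -49)
19420 - B(N) = 19420 - 1*(-49) = 19420 + 49 = 19469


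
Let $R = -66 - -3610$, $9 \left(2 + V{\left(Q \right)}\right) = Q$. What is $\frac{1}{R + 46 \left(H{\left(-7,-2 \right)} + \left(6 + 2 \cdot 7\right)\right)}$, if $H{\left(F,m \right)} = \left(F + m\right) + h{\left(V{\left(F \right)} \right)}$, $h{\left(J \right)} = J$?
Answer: $\frac{9}{35300} \approx 0.00025496$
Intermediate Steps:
$V{\left(Q \right)} = -2 + \frac{Q}{9}$
$H{\left(F,m \right)} = -2 + m + \frac{10 F}{9}$ ($H{\left(F,m \right)} = \left(F + m\right) + \left(-2 + \frac{F}{9}\right) = -2 + m + \frac{10 F}{9}$)
$R = 3544$ ($R = -66 + 3610 = 3544$)
$\frac{1}{R + 46 \left(H{\left(-7,-2 \right)} + \left(6 + 2 \cdot 7\right)\right)} = \frac{1}{3544 + 46 \left(\left(-2 - 2 + \frac{10}{9} \left(-7\right)\right) + \left(6 + 2 \cdot 7\right)\right)} = \frac{1}{3544 + 46 \left(\left(-2 - 2 - \frac{70}{9}\right) + \left(6 + 14\right)\right)} = \frac{1}{3544 + 46 \left(- \frac{106}{9} + 20\right)} = \frac{1}{3544 + 46 \cdot \frac{74}{9}} = \frac{1}{3544 + \frac{3404}{9}} = \frac{1}{\frac{35300}{9}} = \frac{9}{35300}$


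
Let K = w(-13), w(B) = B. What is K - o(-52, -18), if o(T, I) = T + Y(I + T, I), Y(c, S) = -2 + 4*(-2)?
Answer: 49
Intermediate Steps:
Y(c, S) = -10 (Y(c, S) = -2 - 8 = -10)
K = -13
o(T, I) = -10 + T (o(T, I) = T - 10 = -10 + T)
K - o(-52, -18) = -13 - (-10 - 52) = -13 - 1*(-62) = -13 + 62 = 49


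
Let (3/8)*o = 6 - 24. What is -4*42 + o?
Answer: -216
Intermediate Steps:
o = -48 (o = 8*(6 - 24)/3 = (8/3)*(-18) = -48)
-4*42 + o = -4*42 - 48 = -168 - 48 = -216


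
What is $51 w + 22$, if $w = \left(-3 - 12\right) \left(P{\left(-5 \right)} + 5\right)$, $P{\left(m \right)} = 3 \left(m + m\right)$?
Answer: $19147$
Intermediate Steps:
$P{\left(m \right)} = 6 m$ ($P{\left(m \right)} = 3 \cdot 2 m = 6 m$)
$w = 375$ ($w = \left(-3 - 12\right) \left(6 \left(-5\right) + 5\right) = - 15 \left(-30 + 5\right) = \left(-15\right) \left(-25\right) = 375$)
$51 w + 22 = 51 \cdot 375 + 22 = 19125 + 22 = 19147$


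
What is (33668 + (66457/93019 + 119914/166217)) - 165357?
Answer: -2036066087205212/15461339123 ≈ -1.3169e+5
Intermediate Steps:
(33668 + (66457/93019 + 119914/166217)) - 165357 = (33668 + 22200563535/15461339123) - 165357 = 520574566156699/15461339123 - 165357 = -2036066087205212/15461339123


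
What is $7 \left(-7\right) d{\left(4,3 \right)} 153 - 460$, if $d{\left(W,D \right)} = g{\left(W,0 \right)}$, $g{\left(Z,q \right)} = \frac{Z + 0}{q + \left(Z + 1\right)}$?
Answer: $- \frac{32288}{5} \approx -6457.6$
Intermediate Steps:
$g{\left(Z,q \right)} = \frac{Z}{1 + Z + q}$ ($g{\left(Z,q \right)} = \frac{Z}{q + \left(1 + Z\right)} = \frac{Z}{1 + Z + q}$)
$d{\left(W,D \right)} = \frac{W}{1 + W}$ ($d{\left(W,D \right)} = \frac{W}{1 + W + 0} = \frac{W}{1 + W}$)
$7 \left(-7\right) d{\left(4,3 \right)} 153 - 460 = 7 \left(-7\right) \frac{4}{1 + 4} \cdot 153 - 460 = - 49 \cdot \frac{4}{5} \cdot 153 - 460 = - 49 \cdot 4 \cdot \frac{1}{5} \cdot 153 - 460 = \left(-49\right) \frac{4}{5} \cdot 153 - 460 = \left(- \frac{196}{5}\right) 153 - 460 = - \frac{29988}{5} - 460 = - \frac{32288}{5}$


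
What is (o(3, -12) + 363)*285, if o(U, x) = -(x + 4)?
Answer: 105735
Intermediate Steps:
o(U, x) = -4 - x (o(U, x) = -(4 + x) = -4 - x)
(o(3, -12) + 363)*285 = ((-4 - 1*(-12)) + 363)*285 = ((-4 + 12) + 363)*285 = (8 + 363)*285 = 371*285 = 105735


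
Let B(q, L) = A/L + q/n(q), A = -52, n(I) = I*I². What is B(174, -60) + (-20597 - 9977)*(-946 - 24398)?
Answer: 117299435620481/151380 ≈ 7.7487e+8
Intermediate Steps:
n(I) = I³
B(q, L) = q⁻² - 52/L (B(q, L) = -52/L + q/(q³) = -52/L + q/q³ = -52/L + q⁻² = q⁻² - 52/L)
B(174, -60) + (-20597 - 9977)*(-946 - 24398) = (174⁻² - 52/(-60)) + (-20597 - 9977)*(-946 - 24398) = (1/30276 - 52*(-1/60)) - 30574*(-25344) = (1/30276 + 13/15) + 774867456 = 131201/151380 + 774867456 = 117299435620481/151380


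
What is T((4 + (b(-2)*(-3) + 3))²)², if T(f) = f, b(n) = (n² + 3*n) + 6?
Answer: 625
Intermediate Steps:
b(n) = 6 + n² + 3*n
T((4 + (b(-2)*(-3) + 3))²)² = ((4 + ((6 + (-2)² + 3*(-2))*(-3) + 3))²)² = ((4 + ((6 + 4 - 6)*(-3) + 3))²)² = ((4 + (4*(-3) + 3))²)² = ((4 + (-12 + 3))²)² = ((4 - 9)²)² = ((-5)²)² = 25² = 625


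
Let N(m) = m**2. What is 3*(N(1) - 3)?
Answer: -6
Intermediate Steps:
3*(N(1) - 3) = 3*(1**2 - 3) = 3*(1 - 3) = 3*(-2) = -6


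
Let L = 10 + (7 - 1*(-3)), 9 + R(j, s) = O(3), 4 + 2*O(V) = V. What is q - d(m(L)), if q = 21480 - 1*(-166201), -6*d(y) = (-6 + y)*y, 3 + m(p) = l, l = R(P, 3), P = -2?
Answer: 4505269/24 ≈ 1.8772e+5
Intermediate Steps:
O(V) = -2 + V/2
R(j, s) = -19/2 (R(j, s) = -9 + (-2 + (½)*3) = -9 + (-2 + 3/2) = -9 - ½ = -19/2)
l = -19/2 ≈ -9.5000
L = 20 (L = 10 + (7 + 3) = 10 + 10 = 20)
m(p) = -25/2 (m(p) = -3 - 19/2 = -25/2)
d(y) = -y*(-6 + y)/6 (d(y) = -(-6 + y)*y/6 = -y*(-6 + y)/6)
q = 187681 (q = 21480 + 166201 = 187681)
q - d(m(L)) = 187681 - (-25)*(6 - 1*(-25/2))/(6*2) = 187681 - (-25)*(6 + 25/2)/(6*2) = 187681 - (-25)*37/(6*2*2) = 187681 - 1*(-925/24) = 187681 + 925/24 = 4505269/24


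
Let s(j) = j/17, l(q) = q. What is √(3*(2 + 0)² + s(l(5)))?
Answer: √3553/17 ≈ 3.5063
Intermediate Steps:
s(j) = j/17 (s(j) = j*(1/17) = j/17)
√(3*(2 + 0)² + s(l(5))) = √(3*(2 + 0)² + (1/17)*5) = √(3*2² + 5/17) = √(3*4 + 5/17) = √(12 + 5/17) = √(209/17) = √3553/17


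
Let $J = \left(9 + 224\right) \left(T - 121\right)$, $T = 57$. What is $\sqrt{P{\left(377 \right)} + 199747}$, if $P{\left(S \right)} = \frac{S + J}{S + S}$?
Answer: $\frac{\sqrt{113548406062}}{754} \approx 446.91$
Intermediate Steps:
$J = -14912$ ($J = \left(9 + 224\right) \left(57 - 121\right) = 233 \left(-64\right) = -14912$)
$P{\left(S \right)} = \frac{-14912 + S}{2 S}$ ($P{\left(S \right)} = \frac{S - 14912}{S + S} = \frac{-14912 + S}{2 S}$)
$\sqrt{P{\left(377 \right)} + 199747} = \sqrt{\frac{-14912 + 377}{2 \cdot 377} + 199747} = \sqrt{\frac{1}{2} \cdot \frac{1}{377} \left(-14535\right) + 199747} = \sqrt{- \frac{14535}{754} + 199747} = \sqrt{\frac{150594703}{754}} = \frac{\sqrt{113548406062}}{754}$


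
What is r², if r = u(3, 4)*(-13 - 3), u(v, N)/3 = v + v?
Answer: 82944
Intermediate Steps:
u(v, N) = 6*v (u(v, N) = 3*(v + v) = 3*(2*v) = 6*v)
r = -288 (r = (6*3)*(-13 - 3) = 18*(-16) = -288)
r² = (-288)² = 82944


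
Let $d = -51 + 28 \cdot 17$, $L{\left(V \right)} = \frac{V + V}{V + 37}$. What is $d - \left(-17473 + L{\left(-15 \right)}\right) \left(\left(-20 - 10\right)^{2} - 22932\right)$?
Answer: $- \frac{4234942301}{11} \approx -3.8499 \cdot 10^{8}$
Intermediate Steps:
$L{\left(V \right)} = \frac{2 V}{37 + V}$
$d = 425$ ($d = -51 + 476 = 425$)
$d - \left(-17473 + L{\left(-15 \right)}\right) \left(\left(-20 - 10\right)^{2} - 22932\right) = 425 - \left(-17473 + 2 \left(-15\right) \frac{1}{37 - 15}\right) \left(\left(-20 - 10\right)^{2} - 22932\right) = 425 - \left(-17473 + 2 \left(-15\right) \frac{1}{22}\right) \left(\left(-30\right)^{2} - 22932\right) = 425 - \left(-17473 + 2 \left(-15\right) \frac{1}{22}\right) \left(900 - 22932\right) = 425 - \left(-17473 - \frac{15}{11}\right) \left(-22032\right) = 425 - \left(- \frac{192218}{11}\right) \left(-22032\right) = 425 - \frac{4234946976}{11} = - \frac{4234942301}{11}$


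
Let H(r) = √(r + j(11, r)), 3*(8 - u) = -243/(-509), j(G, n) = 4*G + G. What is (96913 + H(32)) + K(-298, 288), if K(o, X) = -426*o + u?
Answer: 113949240/509 + √87 ≈ 2.2388e+5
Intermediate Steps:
j(G, n) = 5*G
u = 3991/509 (u = 8 - (-81)/(-509) = 8 - (-81)*(-1)/509 = 8 - ⅓*243/509 = 8 - 81/509 = 3991/509 ≈ 7.8409)
H(r) = √(55 + r) (H(r) = √(r + 5*11) = √(r + 55) = √(55 + r))
K(o, X) = 3991/509 - 426*o (K(o, X) = -426*o + 3991/509 = 3991/509 - 426*o)
(96913 + H(32)) + K(-298, 288) = (96913 + √(55 + 32)) + (3991/509 - 426*(-298)) = (96913 + √87) + (3991/509 + 126948) = (96913 + √87) + 64620523/509 = 113949240/509 + √87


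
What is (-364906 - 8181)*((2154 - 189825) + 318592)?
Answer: -48844923127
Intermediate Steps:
(-364906 - 8181)*((2154 - 189825) + 318592) = -373087*(-187671 + 318592) = -373087*130921 = -48844923127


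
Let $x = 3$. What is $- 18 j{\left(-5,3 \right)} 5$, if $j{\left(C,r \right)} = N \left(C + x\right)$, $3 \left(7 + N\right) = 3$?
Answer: $-1080$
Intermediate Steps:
$N = -6$ ($N = -7 + \frac{1}{3} \cdot 3 = -7 + 1 = -6$)
$j{\left(C,r \right)} = -18 - 6 C$ ($j{\left(C,r \right)} = - 6 \left(C + 3\right) = - 6 \left(3 + C\right) = -18 - 6 C$)
$- 18 j{\left(-5,3 \right)} 5 = - 18 \left(-18 - -30\right) 5 = - 18 \left(-18 + 30\right) 5 = \left(-18\right) 12 \cdot 5 = \left(-216\right) 5 = -1080$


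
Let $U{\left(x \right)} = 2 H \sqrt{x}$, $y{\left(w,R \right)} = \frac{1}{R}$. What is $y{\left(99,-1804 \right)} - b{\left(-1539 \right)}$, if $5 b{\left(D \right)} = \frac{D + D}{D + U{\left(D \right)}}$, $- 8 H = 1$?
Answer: $\frac{- 5 \sqrt{19} + 2471292 i}{9020 \left(\sqrt{19} - 684 i\right)} \approx -0.40054 + 0.002549 i$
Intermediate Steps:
$H = - \frac{1}{8}$ ($H = \left(- \frac{1}{8}\right) 1 = - \frac{1}{8} \approx -0.125$)
$U{\left(x \right)} = - \frac{\sqrt{x}}{4}$ ($U{\left(x \right)} = 2 \left(- \frac{1}{8}\right) \sqrt{x} = - \frac{\sqrt{x}}{4}$)
$b{\left(D \right)} = \frac{2 D}{5 \left(D - \frac{\sqrt{D}}{4}\right)}$ ($b{\left(D \right)} = \frac{\left(D + D\right) \frac{1}{D - \frac{\sqrt{D}}{4}}}{5} = \frac{2 D \frac{1}{D - \frac{\sqrt{D}}{4}}}{5} = \frac{2 D}{5 \left(D - \frac{\sqrt{D}}{4}\right)}$)
$y{\left(99,-1804 \right)} - b{\left(-1539 \right)} = \frac{1}{-1804} - \frac{8}{5} \left(-1539\right) \frac{1}{- \sqrt{-1539} + 4 \left(-1539\right)} = - \frac{1}{1804} - \frac{8}{5} \left(-1539\right) \frac{1}{- 9 i \sqrt{19} - 6156} = - \frac{1}{1804} - \frac{8}{5} \left(-1539\right) \frac{1}{-6156 - 9 i \sqrt{19}} = - \frac{1}{1804} - - \frac{12312}{5 \left(-6156 - 9 i \sqrt{19}\right)} = - \frac{1}{1804} + \frac{12312}{5 \left(-6156 - 9 i \sqrt{19}\right)}$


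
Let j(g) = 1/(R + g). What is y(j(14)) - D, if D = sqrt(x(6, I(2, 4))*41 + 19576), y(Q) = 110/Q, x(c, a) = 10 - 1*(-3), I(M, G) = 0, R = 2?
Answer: 1760 - sqrt(20109) ≈ 1618.2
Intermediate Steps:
x(c, a) = 13 (x(c, a) = 10 + 3 = 13)
j(g) = 1/(2 + g)
D = sqrt(20109) (D = sqrt(13*41 + 19576) = sqrt(533 + 19576) = sqrt(20109) ≈ 141.81)
y(j(14)) - D = 110/(1/(2 + 14)) - sqrt(20109) = 110/(1/16) - sqrt(20109) = 110*16 - sqrt(20109) = 1760 - sqrt(20109)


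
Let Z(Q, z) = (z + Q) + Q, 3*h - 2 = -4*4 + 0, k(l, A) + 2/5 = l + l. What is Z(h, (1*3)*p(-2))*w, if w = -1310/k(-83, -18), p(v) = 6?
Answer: 3275/48 ≈ 68.229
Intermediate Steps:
k(l, A) = -⅖ + 2*l (k(l, A) = -⅖ + (l + l) = -⅖ + 2*l)
h = -14/3 (h = ⅔ + (-4*4 + 0)/3 = ⅔ + (-16 + 0)/3 = ⅔ + (⅓)*(-16) = ⅔ - 16/3 = -14/3 ≈ -4.6667)
Z(Q, z) = z + 2*Q (Z(Q, z) = (Q + z) + Q = z + 2*Q)
w = 3275/416 (w = -1310/(-⅖ + 2*(-83)) = -1310/(-⅖ - 166) = -1310/(-832/5) = -1310*(-5/832) = 3275/416 ≈ 7.8726)
Z(h, (1*3)*p(-2))*w = ((1*3)*6 + 2*(-14/3))*(3275/416) = (3*6 - 28/3)*(3275/416) = (18 - 28/3)*(3275/416) = (26/3)*(3275/416) = 3275/48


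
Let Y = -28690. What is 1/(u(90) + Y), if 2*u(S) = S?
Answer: -1/28645 ≈ -3.4910e-5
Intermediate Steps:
u(S) = S/2
1/(u(90) + Y) = 1/((1/2)*90 - 28690) = 1/(45 - 28690) = 1/(-28645) = -1/28645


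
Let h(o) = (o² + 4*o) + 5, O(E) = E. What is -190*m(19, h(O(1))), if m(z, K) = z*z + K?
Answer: -70490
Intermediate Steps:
h(o) = 5 + o² + 4*o
m(z, K) = K + z² (m(z, K) = z² + K = K + z²)
-190*m(19, h(O(1))) = -190*((5 + 1² + 4*1) + 19²) = -190*((5 + 1 + 4) + 361) = -190*(10 + 361) = -190*371 = -70490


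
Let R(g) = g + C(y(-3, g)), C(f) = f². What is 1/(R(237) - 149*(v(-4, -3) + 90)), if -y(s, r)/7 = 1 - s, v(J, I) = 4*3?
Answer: -1/14177 ≈ -7.0537e-5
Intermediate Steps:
v(J, I) = 12
y(s, r) = -7 + 7*s (y(s, r) = -7*(1 - s) = -7 + 7*s)
R(g) = 784 + g (R(g) = g + (-7 + 7*(-3))² = g + (-7 - 21)² = g + (-28)² = g + 784 = 784 + g)
1/(R(237) - 149*(v(-4, -3) + 90)) = 1/((784 + 237) - 149*(12 + 90)) = 1/(1021 - 149*102) = 1/(1021 - 15198) = 1/(-14177) = -1/14177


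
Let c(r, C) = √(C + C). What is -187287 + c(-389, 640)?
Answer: -187287 + 16*√5 ≈ -1.8725e+5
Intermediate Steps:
c(r, C) = √2*√C (c(r, C) = √(2*C) = √2*√C)
-187287 + c(-389, 640) = -187287 + √2*√640 = -187287 + √2*(8*√10) = -187287 + 16*√5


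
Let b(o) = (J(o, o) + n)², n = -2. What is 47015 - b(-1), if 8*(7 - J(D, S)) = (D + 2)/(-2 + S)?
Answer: 27065999/576 ≈ 46990.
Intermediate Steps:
J(D, S) = 7 - (2 + D)/(8*(-2 + S)) (J(D, S) = 7 - (D + 2)/(8*(-2 + S)) = 7 - (2 + D)/(8*(-2 + S)))
b(o) = (-2 + (-114 + 55*o)/(8*(-2 + o)))² (b(o) = ((-114 - o + 56*o)/(8*(-2 + o)) - 2)² = ((-114 + 55*o)/(8*(-2 + o)) - 2)² = (-2 + (-114 + 55*o)/(8*(-2 + o)))²)
47015 - b(-1) = 47015 - (82 - 39*(-1))²/(64*(-2 - 1)²) = 47015 - (82 + 39)²/(64*(-3)²) = 47015 - 121²/(64*9) = 47015 - 14641/(64*9) = 47015 - 1*14641/576 = 47015 - 14641/576 = 27065999/576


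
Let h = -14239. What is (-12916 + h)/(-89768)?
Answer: 27155/89768 ≈ 0.30250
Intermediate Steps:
(-12916 + h)/(-89768) = (-12916 - 14239)/(-89768) = -27155*(-1/89768) = 27155/89768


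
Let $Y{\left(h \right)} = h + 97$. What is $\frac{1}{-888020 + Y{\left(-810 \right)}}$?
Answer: $- \frac{1}{888733} \approx -1.1252 \cdot 10^{-6}$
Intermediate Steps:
$Y{\left(h \right)} = 97 + h$
$\frac{1}{-888020 + Y{\left(-810 \right)}} = \frac{1}{-888020 + \left(97 - 810\right)} = \frac{1}{-888020 - 713} = \frac{1}{-888733} = - \frac{1}{888733}$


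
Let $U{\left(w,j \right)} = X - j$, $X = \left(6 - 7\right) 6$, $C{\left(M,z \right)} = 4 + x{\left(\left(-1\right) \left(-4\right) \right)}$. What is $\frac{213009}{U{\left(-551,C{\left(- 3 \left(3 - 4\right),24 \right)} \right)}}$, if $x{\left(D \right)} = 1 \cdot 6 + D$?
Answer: $- \frac{213009}{20} \approx -10650.0$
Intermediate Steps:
$x{\left(D \right)} = 6 + D$
$C{\left(M,z \right)} = 14$ ($C{\left(M,z \right)} = 4 + \left(6 - -4\right) = 4 + \left(6 + 4\right) = 4 + 10 = 14$)
$X = -6$ ($X = \left(-1\right) 6 = -6$)
$U{\left(w,j \right)} = -6 - j$
$\frac{213009}{U{\left(-551,C{\left(- 3 \left(3 - 4\right),24 \right)} \right)}} = \frac{213009}{-6 - 14} = \frac{213009}{-20} = 213009 \left(- \frac{1}{20}\right) = - \frac{213009}{20}$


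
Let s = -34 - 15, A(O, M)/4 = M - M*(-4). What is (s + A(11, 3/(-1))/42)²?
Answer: 124609/49 ≈ 2543.0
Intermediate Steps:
A(O, M) = 20*M (A(O, M) = 4*(M - M*(-4)) = 4*(M - (-4)*M) = 4*(M + 4*M) = 4*(5*M) = 20*M)
s = -49
(s + A(11, 3/(-1))/42)² = (-49 + (20*(3/(-1)))/42)² = (-49 + (20*(3*(-1)))*(1/42))² = (-49 + (20*(-3))*(1/42))² = (-49 - 60*1/42)² = (-49 - 10/7)² = (-353/7)² = 124609/49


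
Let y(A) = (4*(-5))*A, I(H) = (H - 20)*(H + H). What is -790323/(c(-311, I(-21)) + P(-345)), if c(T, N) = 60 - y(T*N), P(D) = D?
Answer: 263441/3570375 ≈ 0.073785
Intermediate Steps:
I(H) = 2*H*(-20 + H) (I(H) = (-20 + H)*(2*H) = 2*H*(-20 + H))
y(A) = -20*A
c(T, N) = 60 + 20*N*T (c(T, N) = 60 - (-20)*T*N = 60 - (-20)*N*T = 60 + 20*N*T)
-790323/(c(-311, I(-21)) + P(-345)) = -790323/((60 + 20*(2*(-21)*(-20 - 21))*(-311)) - 345) = -790323/((60 + 20*(2*(-21)*(-41))*(-311)) - 345) = -790323/((60 + 20*1722*(-311)) - 345) = -790323/((60 - 10710840) - 345) = -790323/(-10710780 - 345) = -790323/(-10711125) = -790323*(-1/10711125) = 263441/3570375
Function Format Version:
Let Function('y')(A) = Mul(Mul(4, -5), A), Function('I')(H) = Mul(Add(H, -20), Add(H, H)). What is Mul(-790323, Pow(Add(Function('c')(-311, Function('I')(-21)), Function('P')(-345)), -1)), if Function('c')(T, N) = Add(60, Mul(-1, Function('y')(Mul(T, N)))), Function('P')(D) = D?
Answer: Rational(263441, 3570375) ≈ 0.073785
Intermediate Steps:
Function('I')(H) = Mul(2, H, Add(-20, H)) (Function('I')(H) = Mul(Add(-20, H), Mul(2, H)) = Mul(2, H, Add(-20, H)))
Function('y')(A) = Mul(-20, A)
Function('c')(T, N) = Add(60, Mul(20, N, T)) (Function('c')(T, N) = Add(60, Mul(-1, Mul(-20, Mul(T, N)))) = Add(60, Mul(-1, Mul(-20, Mul(N, T)))) = Add(60, Mul(-1, Mul(-20, N, T))) = Add(60, Mul(20, N, T)))
Mul(-790323, Pow(Add(Function('c')(-311, Function('I')(-21)), Function('P')(-345)), -1)) = Mul(-790323, Pow(Add(Add(60, Mul(20, Mul(2, -21, Add(-20, -21)), -311)), -345), -1)) = Mul(-790323, Pow(Add(Add(60, Mul(20, Mul(2, -21, -41), -311)), -345), -1)) = Mul(-790323, Pow(Add(Add(60, Mul(20, 1722, -311)), -345), -1)) = Mul(-790323, Pow(Add(Add(60, -10710840), -345), -1)) = Mul(-790323, Pow(Add(-10710780, -345), -1)) = Mul(-790323, Pow(-10711125, -1)) = Mul(-790323, Rational(-1, 10711125)) = Rational(263441, 3570375)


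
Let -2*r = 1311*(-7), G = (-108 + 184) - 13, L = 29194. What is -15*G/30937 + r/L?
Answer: 228732189/1806349556 ≈ 0.12663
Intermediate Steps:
G = 63 (G = 76 - 13 = 63)
r = 9177/2 (r = -1311*(-7)/2 = -½*(-9177) = 9177/2 ≈ 4588.5)
-15*G/30937 + r/L = -15*63/30937 + (9177/2)/29194 = -945*1/30937 + (9177/2)*(1/29194) = -945/30937 + 9177/58388 = 228732189/1806349556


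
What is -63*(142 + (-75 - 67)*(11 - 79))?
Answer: -617274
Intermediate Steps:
-63*(142 + (-75 - 67)*(11 - 79)) = -63*(142 - 142*(-68)) = -63*(142 + 9656) = -63*9798 = -617274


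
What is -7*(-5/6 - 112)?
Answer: 4739/6 ≈ 789.83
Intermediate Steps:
-7*(-5/6 - 112) = -7*(-5*⅙ - 112) = -7*(-⅚ - 112) = -7*(-677/6) = 4739/6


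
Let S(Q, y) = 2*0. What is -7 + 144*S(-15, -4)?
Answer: -7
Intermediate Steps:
S(Q, y) = 0
-7 + 144*S(-15, -4) = -7 + 144*0 = -7 + 0 = -7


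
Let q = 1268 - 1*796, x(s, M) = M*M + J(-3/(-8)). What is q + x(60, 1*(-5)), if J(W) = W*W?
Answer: 31817/64 ≈ 497.14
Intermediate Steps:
J(W) = W²
x(s, M) = 9/64 + M² (x(s, M) = M*M + (-3/(-8))² = M² + (-3*(-⅛))² = M² + (3/8)² = M² + 9/64 = 9/64 + M²)
q = 472 (q = 1268 - 796 = 472)
q + x(60, 1*(-5)) = 472 + (9/64 + (1*(-5))²) = 472 + (9/64 + (-5)²) = 472 + (9/64 + 25) = 472 + 1609/64 = 31817/64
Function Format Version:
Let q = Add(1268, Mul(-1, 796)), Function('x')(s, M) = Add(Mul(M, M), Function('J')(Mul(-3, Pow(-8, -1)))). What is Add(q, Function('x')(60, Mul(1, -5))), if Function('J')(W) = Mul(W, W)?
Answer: Rational(31817, 64) ≈ 497.14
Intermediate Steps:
Function('J')(W) = Pow(W, 2)
Function('x')(s, M) = Add(Rational(9, 64), Pow(M, 2)) (Function('x')(s, M) = Add(Mul(M, M), Pow(Mul(-3, Pow(-8, -1)), 2)) = Add(Pow(M, 2), Pow(Mul(-3, Rational(-1, 8)), 2)) = Add(Pow(M, 2), Pow(Rational(3, 8), 2)) = Add(Pow(M, 2), Rational(9, 64)) = Add(Rational(9, 64), Pow(M, 2)))
q = 472 (q = Add(1268, -796) = 472)
Add(q, Function('x')(60, Mul(1, -5))) = Add(472, Add(Rational(9, 64), Pow(Mul(1, -5), 2))) = Add(472, Add(Rational(9, 64), Pow(-5, 2))) = Add(472, Add(Rational(9, 64), 25)) = Add(472, Rational(1609, 64)) = Rational(31817, 64)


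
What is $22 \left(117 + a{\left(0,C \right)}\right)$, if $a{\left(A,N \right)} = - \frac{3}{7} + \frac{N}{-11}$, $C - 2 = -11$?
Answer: $\frac{18078}{7} \approx 2582.6$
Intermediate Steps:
$C = -9$ ($C = 2 - 11 = -9$)
$a{\left(A,N \right)} = - \frac{3}{7} - \frac{N}{11}$ ($a{\left(A,N \right)} = \left(-3\right) \frac{1}{7} + N \left(- \frac{1}{11}\right) = - \frac{3}{7} - \frac{N}{11}$)
$22 \left(117 + a{\left(0,C \right)}\right) = 22 \left(117 - - \frac{30}{77}\right) = 22 \left(117 + \left(- \frac{3}{7} + \frac{9}{11}\right)\right) = 22 \left(117 + \frac{30}{77}\right) = 22 \cdot \frac{9039}{77} = \frac{18078}{7}$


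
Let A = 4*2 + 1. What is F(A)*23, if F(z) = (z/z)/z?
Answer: 23/9 ≈ 2.5556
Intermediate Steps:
A = 9 (A = 8 + 1 = 9)
F(z) = 1/z
F(A)*23 = 23/9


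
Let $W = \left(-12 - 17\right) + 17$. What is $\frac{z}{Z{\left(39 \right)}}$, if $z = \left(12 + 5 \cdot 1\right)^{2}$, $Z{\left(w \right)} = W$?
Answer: $- \frac{289}{12} \approx -24.083$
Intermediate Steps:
$W = -12$ ($W = -29 + 17 = -12$)
$Z{\left(w \right)} = -12$
$z = 289$ ($z = \left(12 + 5\right)^{2} = 17^{2} = 289$)
$\frac{z}{Z{\left(39 \right)}} = \frac{289}{-12} = 289 \left(- \frac{1}{12}\right) = - \frac{289}{12}$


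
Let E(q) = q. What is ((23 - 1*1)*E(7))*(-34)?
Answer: -5236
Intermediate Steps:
((23 - 1*1)*E(7))*(-34) = ((23 - 1*1)*7)*(-34) = ((23 - 1)*7)*(-34) = (22*7)*(-34) = 154*(-34) = -5236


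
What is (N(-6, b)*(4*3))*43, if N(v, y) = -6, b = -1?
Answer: -3096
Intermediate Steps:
(N(-6, b)*(4*3))*43 = -24*3*43 = -6*12*43 = -72*43 = -3096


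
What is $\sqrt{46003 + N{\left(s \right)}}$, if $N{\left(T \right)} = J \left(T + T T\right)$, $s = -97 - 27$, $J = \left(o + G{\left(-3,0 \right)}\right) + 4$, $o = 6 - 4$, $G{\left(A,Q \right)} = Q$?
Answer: $\sqrt{137515} \approx 370.83$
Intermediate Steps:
$o = 2$ ($o = 6 - 4 = 2$)
$J = 6$ ($J = \left(2 + 0\right) + 4 = 2 + 4 = 6$)
$s = -124$
$N{\left(T \right)} = 6 T + 6 T^{2}$ ($N{\left(T \right)} = 6 \left(T + T T\right) = 6 \left(T + T^{2}\right) = 6 T + 6 T^{2}$)
$\sqrt{46003 + N{\left(s \right)}} = \sqrt{46003 + 6 \left(-124\right) \left(1 - 124\right)} = \sqrt{46003 + 6 \left(-124\right) \left(-123\right)} = \sqrt{46003 + 91512} = \sqrt{137515}$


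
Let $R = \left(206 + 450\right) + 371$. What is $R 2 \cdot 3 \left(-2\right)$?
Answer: $-12324$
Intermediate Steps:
$R = 1027$ ($R = 656 + 371 = 1027$)
$R 2 \cdot 3 \left(-2\right) = 1027 \cdot 2 \cdot 3 \left(-2\right) = 1027 \cdot 6 \left(-2\right) = 1027 \left(-12\right) = -12324$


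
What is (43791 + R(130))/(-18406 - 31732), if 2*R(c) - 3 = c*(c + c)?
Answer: -11035/9116 ≈ -1.2105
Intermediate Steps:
R(c) = 3/2 + c² (R(c) = 3/2 + (c*(c + c))/2 = 3/2 + (c*(2*c))/2 = 3/2 + (2*c²)/2 = 3/2 + c²)
(43791 + R(130))/(-18406 - 31732) = (43791 + (3/2 + 130²))/(-18406 - 31732) = (43791 + (3/2 + 16900))/(-50138) = (43791 + 33803/2)*(-1/50138) = (121385/2)*(-1/50138) = -11035/9116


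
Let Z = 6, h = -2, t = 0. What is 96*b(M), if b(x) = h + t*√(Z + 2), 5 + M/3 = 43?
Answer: -192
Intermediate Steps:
M = 114 (M = -15 + 3*43 = -15 + 129 = 114)
b(x) = -2 (b(x) = -2 + 0*√(6 + 2) = -2 + 0*√8 = -2 + 0*(2*√2) = -2 + 0 = -2)
96*b(M) = 96*(-2) = -192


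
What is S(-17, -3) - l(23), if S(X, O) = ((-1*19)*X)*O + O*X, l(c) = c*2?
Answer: -964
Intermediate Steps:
l(c) = 2*c
S(X, O) = -18*O*X (S(X, O) = (-19*X)*O + O*X = -19*O*X + O*X = -18*O*X)
S(-17, -3) - l(23) = -18*(-3)*(-17) - 2*23 = -918 - 1*46 = -918 - 46 = -964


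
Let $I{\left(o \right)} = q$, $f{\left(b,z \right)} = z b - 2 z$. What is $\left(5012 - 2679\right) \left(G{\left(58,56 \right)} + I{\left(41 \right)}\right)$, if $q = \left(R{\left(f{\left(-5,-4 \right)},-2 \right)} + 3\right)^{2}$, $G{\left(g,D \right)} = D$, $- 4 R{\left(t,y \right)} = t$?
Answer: $167976$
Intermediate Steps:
$f{\left(b,z \right)} = - 2 z + b z$ ($f{\left(b,z \right)} = b z - 2 z = - 2 z + b z$)
$R{\left(t,y \right)} = - \frac{t}{4}$
$q = 16$ ($q = \left(- \frac{\left(-4\right) \left(-2 - 5\right)}{4} + 3\right)^{2} = \left(- \frac{\left(-4\right) \left(-7\right)}{4} + 3\right)^{2} = \left(\left(- \frac{1}{4}\right) 28 + 3\right)^{2} = \left(-7 + 3\right)^{2} = \left(-4\right)^{2} = 16$)
$I{\left(o \right)} = 16$
$\left(5012 - 2679\right) \left(G{\left(58,56 \right)} + I{\left(41 \right)}\right) = \left(5012 - 2679\right) \left(56 + 16\right) = 2333 \cdot 72 = 167976$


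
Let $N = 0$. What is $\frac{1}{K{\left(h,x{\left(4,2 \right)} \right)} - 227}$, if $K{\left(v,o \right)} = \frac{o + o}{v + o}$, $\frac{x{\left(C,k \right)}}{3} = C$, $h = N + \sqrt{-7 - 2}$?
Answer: $- \frac{3827}{861529} + \frac{8 i}{861529} \approx -0.0044421 + 9.2858 \cdot 10^{-6} i$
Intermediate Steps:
$h = 3 i$ ($h = 0 + \sqrt{-7 - 2} = 0 + \sqrt{-9} = 0 + 3 i = 3 i \approx 3.0 i$)
$x{\left(C,k \right)} = 3 C$
$K{\left(v,o \right)} = \frac{2 o}{o + v}$
$\frac{1}{K{\left(h,x{\left(4,2 \right)} \right)} - 227} = \frac{1}{\frac{2 \cdot 3 \cdot 4}{3 \cdot 4 + 3 i} - 227} = \frac{1}{2 \cdot 12 \frac{1}{12 + 3 i} - 227} = \frac{1}{2 \cdot 12 \frac{12 - 3 i}{153} - 227} = \frac{1}{\left(\frac{32}{17} - \frac{8 i}{17}\right) - 227} = \frac{1}{- \frac{3827}{17} - \frac{8 i}{17}} = \frac{17 \left(- \frac{3827}{17} + \frac{8 i}{17}\right)}{861529}$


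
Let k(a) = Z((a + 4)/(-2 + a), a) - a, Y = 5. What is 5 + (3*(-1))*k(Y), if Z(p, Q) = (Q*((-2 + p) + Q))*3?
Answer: -250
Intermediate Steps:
Z(p, Q) = 3*Q*(-2 + Q + p) (Z(p, Q) = (Q*(-2 + Q + p))*3 = 3*Q*(-2 + Q + p))
k(a) = -a + 3*a*(-2 + a + (4 + a)/(-2 + a)) (k(a) = 3*a*(-2 + a + (a + 4)/(-2 + a)) - a = 3*a*(-2 + a + (4 + a)/(-2 + a)) - a = -a + 3*a*(-2 + a + (4 + a)/(-2 + a)))
5 + (3*(-1))*k(Y) = 5 + (3*(-1))*(5*(26 - 10*5 + 3*5²)/(-2 + 5)) = 5 - 15*(26 - 50 + 3*25)/3 = 5 - 15*(26 - 50 + 75)/3 = 5 - 15*51/3 = 5 - 3*85 = 5 - 255 = -250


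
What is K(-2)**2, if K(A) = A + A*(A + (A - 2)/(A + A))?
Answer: 0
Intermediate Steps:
K(A) = A + A*(A + (-2 + A)/(2*A)) (K(A) = A + A*(A + (-2 + A)/((2*A))) = A + A*(A + (-2 + A)*(1/(2*A))) = A + A*(A + (-2 + A)/(2*A)))
K(-2)**2 = (-1 + (-2)**2 + (3/2)*(-2))**2 = (-1 + 4 - 3)**2 = 0**2 = 0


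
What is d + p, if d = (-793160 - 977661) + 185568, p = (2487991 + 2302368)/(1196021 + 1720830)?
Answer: -660563143992/416693 ≈ -1.5853e+6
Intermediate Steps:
p = 684337/416693 (p = 4790359/2916851 = 4790359*(1/2916851) = 684337/416693 ≈ 1.6423)
d = -1585253 (d = -1770821 + 185568 = -1585253)
d + p = -1585253 + 684337/416693 = -660563143992/416693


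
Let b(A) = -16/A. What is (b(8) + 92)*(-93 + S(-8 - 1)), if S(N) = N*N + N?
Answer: -1890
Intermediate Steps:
S(N) = N + N**2 (S(N) = N**2 + N = N + N**2)
(b(8) + 92)*(-93 + S(-8 - 1)) = (-16/8 + 92)*(-93 + (-8 - 1)*(1 + (-8 - 1))) = (-16*1/8 + 92)*(-93 - 9*(1 - 9)) = (-2 + 92)*(-93 - 9*(-8)) = 90*(-93 + 72) = 90*(-21) = -1890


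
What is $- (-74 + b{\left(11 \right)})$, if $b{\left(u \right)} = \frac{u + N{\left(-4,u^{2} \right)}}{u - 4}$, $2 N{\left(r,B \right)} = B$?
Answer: $\frac{893}{14} \approx 63.786$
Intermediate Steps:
$N{\left(r,B \right)} = \frac{B}{2}$
$b{\left(u \right)} = \frac{u + \frac{u^{2}}{2}}{-4 + u}$ ($b{\left(u \right)} = \frac{u + \frac{u^{2}}{2}}{u - 4} = \frac{u + \frac{u^{2}}{2}}{-4 + u}$)
$- (-74 + b{\left(11 \right)}) = - (-74 + \frac{1}{2} \cdot 11 \frac{1}{-4 + 11} \left(2 + 11\right)) = - (-74 + \frac{1}{2} \cdot 11 \cdot \frac{1}{7} \cdot 13) = - (-74 + \frac{143}{14}) = \left(-1\right) \left(- \frac{893}{14}\right) = \frac{893}{14}$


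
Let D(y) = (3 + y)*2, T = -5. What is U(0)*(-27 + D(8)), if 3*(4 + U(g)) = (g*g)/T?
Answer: 20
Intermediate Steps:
D(y) = 6 + 2*y
U(g) = -4 - g**2/15 (U(g) = -4 + ((g*g)/(-5))/3 = -4 + (g**2*(-1/5))/3 = -4 + (-g**2/5)/3 = -4 - g**2/15)
U(0)*(-27 + D(8)) = (-4 - 1/15*0**2)*(-27 + (6 + 2*8)) = (-4 - 1/15*0)*(-27 + (6 + 16)) = (-4 + 0)*(-27 + 22) = -4*(-5) = 20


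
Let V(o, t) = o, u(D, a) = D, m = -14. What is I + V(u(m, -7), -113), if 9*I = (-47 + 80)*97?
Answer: 1025/3 ≈ 341.67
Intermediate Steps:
I = 1067/3 (I = ((-47 + 80)*97)/9 = (33*97)/9 = (1/9)*3201 = 1067/3 ≈ 355.67)
I + V(u(m, -7), -113) = 1067/3 - 14 = 1025/3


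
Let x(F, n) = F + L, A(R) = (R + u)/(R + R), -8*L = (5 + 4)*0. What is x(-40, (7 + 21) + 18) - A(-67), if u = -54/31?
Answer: -168291/4154 ≈ -40.513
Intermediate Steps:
L = 0 (L = -(5 + 4)*0/8 = -9*0/8 = -⅛*0 = 0)
u = -54/31 (u = -54*1/31 = -54/31 ≈ -1.7419)
A(R) = (-54/31 + R)/(2*R) (A(R) = (R - 54/31)/(R + R) = (-54/31 + R)/((2*R)) = (-54/31 + R)*(1/(2*R)) = (-54/31 + R)/(2*R))
x(F, n) = F (x(F, n) = F + 0 = F)
x(-40, (7 + 21) + 18) - A(-67) = -40 - (-54 + 31*(-67))/(62*(-67)) = -40 - (-1)*(-54 - 2077)/(62*67) = -40 - (-1)*(-2131)/(62*67) = -40 - 1*2131/4154 = -40 - 2131/4154 = -168291/4154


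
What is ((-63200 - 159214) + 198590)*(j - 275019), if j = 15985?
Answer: 6171226016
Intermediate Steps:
((-63200 - 159214) + 198590)*(j - 275019) = ((-63200 - 159214) + 198590)*(15985 - 275019) = (-222414 + 198590)*(-259034) = -23824*(-259034) = 6171226016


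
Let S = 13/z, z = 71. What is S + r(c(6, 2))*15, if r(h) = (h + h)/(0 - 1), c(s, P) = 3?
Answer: -6377/71 ≈ -89.817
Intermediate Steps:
r(h) = -2*h (r(h) = (2*h)/(-1) = (2*h)*(-1) = -2*h)
S = 13/71 ≈ 0.18310
S + r(c(6, 2))*15 = 13/71 - 2*3*15 = 13/71 - 6*15 = 13/71 - 90 = -6377/71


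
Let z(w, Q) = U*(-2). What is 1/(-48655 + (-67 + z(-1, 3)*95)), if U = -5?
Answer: -1/47772 ≈ -2.0933e-5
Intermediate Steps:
z(w, Q) = 10 (z(w, Q) = -5*(-2) = 10)
1/(-48655 + (-67 + z(-1, 3)*95)) = 1/(-48655 + (-67 + 10*95)) = 1/(-48655 + (-67 + 950)) = 1/(-48655 + 883) = 1/(-47772) = -1/47772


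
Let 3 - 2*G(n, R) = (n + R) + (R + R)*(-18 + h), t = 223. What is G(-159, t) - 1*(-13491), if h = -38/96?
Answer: 843013/48 ≈ 17563.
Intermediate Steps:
h = -19/48 (h = -38*1/96 = -19/48 ≈ -0.39583)
G(n, R) = 3/2 - n/2 + 859*R/48 (G(n, R) = 3/2 - ((n + R) + (R + R)*(-18 - 19/48))/2 = 3/2 - ((R + n) + (2*R)*(-883/48))/2 = 3/2 - ((R + n) - 883*R/24)/2 = 3/2 - (n - 859*R/24)/2 = 3/2 + (-n/2 + 859*R/48) = 3/2 - n/2 + 859*R/48)
G(-159, t) - 1*(-13491) = (3/2 - ½*(-159) + (859/48)*223) - 1*(-13491) = (3/2 + 159/2 + 191557/48) + 13491 = 195445/48 + 13491 = 843013/48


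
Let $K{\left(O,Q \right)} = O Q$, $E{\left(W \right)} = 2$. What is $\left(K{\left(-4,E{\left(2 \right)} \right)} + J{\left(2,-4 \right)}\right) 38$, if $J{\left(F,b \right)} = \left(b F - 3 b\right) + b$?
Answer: $-304$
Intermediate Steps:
$J{\left(F,b \right)} = - 2 b + F b$ ($J{\left(F,b \right)} = \left(F b - 3 b\right) + b = \left(- 3 b + F b\right) + b = - 2 b + F b$)
$\left(K{\left(-4,E{\left(2 \right)} \right)} + J{\left(2,-4 \right)}\right) 38 = \left(\left(-4\right) 2 - 4 \left(-2 + 2\right)\right) 38 = \left(-8 - 0\right) 38 = \left(-8 + 0\right) 38 = \left(-8\right) 38 = -304$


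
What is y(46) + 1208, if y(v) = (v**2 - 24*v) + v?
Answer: 2266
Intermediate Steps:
y(v) = v**2 - 23*v
y(46) + 1208 = 46*(-23 + 46) + 1208 = 46*23 + 1208 = 1058 + 1208 = 2266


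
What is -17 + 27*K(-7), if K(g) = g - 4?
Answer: -314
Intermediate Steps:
K(g) = -4 + g
-17 + 27*K(-7) = -17 + 27*(-4 - 7) = -17 + 27*(-11) = -17 - 297 = -314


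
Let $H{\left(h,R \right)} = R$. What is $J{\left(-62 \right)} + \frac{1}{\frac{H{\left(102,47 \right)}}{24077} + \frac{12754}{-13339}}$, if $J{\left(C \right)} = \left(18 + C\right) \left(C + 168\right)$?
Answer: $- \frac{1429609210103}{306451125} \approx -4665.0$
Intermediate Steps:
$J{\left(C \right)} = \left(18 + C\right) \left(168 + C\right)$
$J{\left(-62 \right)} + \frac{1}{\frac{H{\left(102,47 \right)}}{24077} + \frac{12754}{-13339}} = \left(3024 + \left(-62\right)^{2} + 186 \left(-62\right)\right) + \frac{1}{\frac{47}{24077} + \frac{12754}{-13339}} = \left(3024 + 3844 - 11532\right) + \frac{1}{47 \cdot \frac{1}{24077} + 12754 \left(- \frac{1}{13339}\right)} = -4664 + \frac{1}{\frac{47}{24077} - \frac{12754}{13339}} = -4664 + \frac{1}{- \frac{306451125}{321163103}} = -4664 - \frac{321163103}{306451125} = - \frac{1429609210103}{306451125}$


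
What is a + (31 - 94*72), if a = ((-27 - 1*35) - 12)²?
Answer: -1261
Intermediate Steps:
a = 5476 (a = ((-27 - 35) - 12)² = (-62 - 12)² = (-74)² = 5476)
a + (31 - 94*72) = 5476 + (31 - 94*72) = 5476 + (31 - 6768) = 5476 - 6737 = -1261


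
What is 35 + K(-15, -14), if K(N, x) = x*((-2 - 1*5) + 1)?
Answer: 119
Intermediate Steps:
K(N, x) = -6*x (K(N, x) = x*((-2 - 5) + 1) = x*(-7 + 1) = x*(-6) = -6*x)
35 + K(-15, -14) = 35 - 6*(-14) = 35 + 84 = 119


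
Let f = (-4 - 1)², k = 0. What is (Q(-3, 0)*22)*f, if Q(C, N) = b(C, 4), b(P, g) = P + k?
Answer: -1650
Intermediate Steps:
b(P, g) = P (b(P, g) = P + 0 = P)
Q(C, N) = C
f = 25 (f = (-5)² = 25)
(Q(-3, 0)*22)*f = -3*22*25 = -66*25 = -1650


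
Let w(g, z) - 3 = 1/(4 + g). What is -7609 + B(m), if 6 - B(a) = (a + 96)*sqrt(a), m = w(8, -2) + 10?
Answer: -7603 - 1309*sqrt(471)/72 ≈ -7997.6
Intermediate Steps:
w(g, z) = 3 + 1/(4 + g)
m = 157/12 (m = (13 + 3*8)/(4 + 8) + 10 = (13 + 24)/12 + 10 = (1/12)*37 + 10 = 37/12 + 10 = 157/12 ≈ 13.083)
B(a) = 6 - sqrt(a)*(96 + a) (B(a) = 6 - (a + 96)*sqrt(a) = 6 - (96 + a)*sqrt(a) = 6 - sqrt(a)*(96 + a))
-7609 + B(m) = -7609 + (6 - (157/12)**(3/2) - 16*sqrt(471)) = -7609 + (6 - 157*sqrt(471)/72 - 16*sqrt(471)) = -7609 + (6 - 1309*sqrt(471)/72) = -7603 - 1309*sqrt(471)/72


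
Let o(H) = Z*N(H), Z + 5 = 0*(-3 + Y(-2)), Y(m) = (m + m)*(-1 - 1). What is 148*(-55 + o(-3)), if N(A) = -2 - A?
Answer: -8880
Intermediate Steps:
Y(m) = -4*m (Y(m) = (2*m)*(-2) = -4*m)
Z = -5 (Z = -5 + 0*(-3 - 4*(-2)) = -5 + 0*(-3 + 8) = -5 + 0*5 = -5 + 0 = -5)
o(H) = 10 + 5*H (o(H) = -5*(-2 - H) = 10 + 5*H)
148*(-55 + o(-3)) = 148*(-55 + (10 + 5*(-3))) = 148*(-55 + (10 - 15)) = 148*(-55 - 5) = 148*(-60) = -8880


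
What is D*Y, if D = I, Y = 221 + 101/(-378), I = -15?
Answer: -417185/126 ≈ -3311.0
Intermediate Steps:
Y = 83437/378 (Y = 221 + 101*(-1/378) = 221 - 101/378 = 83437/378 ≈ 220.73)
D = -15
D*Y = -15*83437/378 = -417185/126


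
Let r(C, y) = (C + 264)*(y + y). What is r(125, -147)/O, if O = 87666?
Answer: -19061/14611 ≈ -1.3046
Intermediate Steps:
r(C, y) = 2*y*(264 + C) (r(C, y) = (264 + C)*(2*y) = 2*y*(264 + C))
r(125, -147)/O = (2*(-147)*(264 + 125))/87666 = (2*(-147)*389)*(1/87666) = -114366*1/87666 = -19061/14611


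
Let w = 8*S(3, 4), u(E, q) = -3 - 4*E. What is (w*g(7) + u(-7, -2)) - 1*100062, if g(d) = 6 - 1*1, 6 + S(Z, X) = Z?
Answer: -100157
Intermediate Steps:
S(Z, X) = -6 + Z
w = -24 (w = 8*(-6 + 3) = 8*(-3) = -24)
g(d) = 5 (g(d) = 6 - 1 = 5)
(w*g(7) + u(-7, -2)) - 1*100062 = (-24*5 + (-3 - 4*(-7))) - 1*100062 = (-120 + (-3 + 28)) - 100062 = (-120 + 25) - 100062 = -95 - 100062 = -100157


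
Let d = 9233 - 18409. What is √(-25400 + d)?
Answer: 4*I*√2161 ≈ 185.95*I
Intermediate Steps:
d = -9176
√(-25400 + d) = √(-25400 - 9176) = √(-34576) = 4*I*√2161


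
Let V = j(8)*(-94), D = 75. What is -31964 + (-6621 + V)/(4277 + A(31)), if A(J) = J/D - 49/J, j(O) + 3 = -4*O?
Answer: -317771809379/9941311 ≈ -31965.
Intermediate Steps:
j(O) = -3 - 4*O
V = 3290 (V = (-3 - 4*8)*(-94) = (-3 - 32)*(-94) = -35*(-94) = 3290)
A(J) = -49/J + J/75 (A(J) = J/75 - 49/J = -49/J + J/75)
-31964 + (-6621 + V)/(4277 + A(31)) = -31964 + (-6621 + 3290)/(4277 + (-49/31 + (1/75)*31)) = -31964 - 3331/(4277 + (-49*1/31 + 31/75)) = -31964 - 3331/(4277 + (-49/31 + 31/75)) = -31964 - 3331/(4277 - 2714/2325) = -31964 - 3331/9941311/2325 = -31964 - 3331*2325/9941311 = -31964 - 7744575/9941311 = -317771809379/9941311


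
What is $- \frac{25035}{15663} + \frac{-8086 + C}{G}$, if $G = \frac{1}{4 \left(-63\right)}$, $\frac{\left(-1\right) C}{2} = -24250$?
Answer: $- \frac{53172384833}{5221} \approx -1.0184 \cdot 10^{7}$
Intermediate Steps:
$C = 48500$ ($C = \left(-2\right) \left(-24250\right) = 48500$)
$G = - \frac{1}{252}$ ($G = \frac{1}{-252} = - \frac{1}{252} \approx -0.0039683$)
$- \frac{25035}{15663} + \frac{-8086 + C}{G} = - \frac{25035}{15663} + \frac{-8086 + 48500}{- \frac{1}{252}} = \left(-25035\right) \frac{1}{15663} + 40414 \left(-252\right) = - \frac{8345}{5221} - 10184328 = - \frac{53172384833}{5221}$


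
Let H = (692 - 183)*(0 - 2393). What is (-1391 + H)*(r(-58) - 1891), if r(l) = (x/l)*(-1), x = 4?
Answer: 66869773236/29 ≈ 2.3059e+9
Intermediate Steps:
H = -1218037 (H = 509*(-2393) = -1218037)
r(l) = -4/l (r(l) = (4/l)*(-1) = -4/l)
(-1391 + H)*(r(-58) - 1891) = (-1391 - 1218037)*(-4/(-58) - 1891) = -1219428*(-4*(-1/58) - 1891) = -1219428*(2/29 - 1891) = -1219428*(-54837/29) = 66869773236/29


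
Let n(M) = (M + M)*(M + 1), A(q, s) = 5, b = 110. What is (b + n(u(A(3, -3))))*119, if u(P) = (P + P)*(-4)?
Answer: 384370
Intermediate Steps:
u(P) = -8*P (u(P) = (2*P)*(-4) = -8*P)
n(M) = 2*M*(1 + M) (n(M) = (2*M)*(1 + M) = 2*M*(1 + M))
(b + n(u(A(3, -3))))*119 = (110 + 2*(-8*5)*(1 - 8*5))*119 = (110 + 2*(-40)*(1 - 40))*119 = (110 + 2*(-40)*(-39))*119 = (110 + 3120)*119 = 3230*119 = 384370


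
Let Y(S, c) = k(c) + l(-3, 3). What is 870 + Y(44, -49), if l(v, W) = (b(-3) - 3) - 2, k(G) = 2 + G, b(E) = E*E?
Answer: 827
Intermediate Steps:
b(E) = E**2
l(v, W) = 4 (l(v, W) = ((-3)**2 - 3) - 2 = (9 - 3) - 2 = 6 - 2 = 4)
Y(S, c) = 6 + c (Y(S, c) = (2 + c) + 4 = 6 + c)
870 + Y(44, -49) = 870 + (6 - 49) = 870 - 43 = 827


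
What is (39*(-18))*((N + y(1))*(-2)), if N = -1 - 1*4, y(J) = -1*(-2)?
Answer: -4212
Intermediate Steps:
y(J) = 2
N = -5 (N = -1 - 4 = -5)
(39*(-18))*((N + y(1))*(-2)) = (39*(-18))*((-5 + 2)*(-2)) = -(-2106)*(-2) = -702*6 = -4212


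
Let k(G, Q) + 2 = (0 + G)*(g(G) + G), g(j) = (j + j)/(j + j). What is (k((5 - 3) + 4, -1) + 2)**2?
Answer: 1764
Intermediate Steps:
g(j) = 1 (g(j) = (2*j)/((2*j)) = (2*j)*(1/(2*j)) = 1)
k(G, Q) = -2 + G*(1 + G) (k(G, Q) = -2 + (0 + G)*(1 + G) = -2 + G*(1 + G))
(k((5 - 3) + 4, -1) + 2)**2 = ((-2 + ((5 - 3) + 4) + ((5 - 3) + 4)**2) + 2)**2 = ((-2 + (2 + 4) + (2 + 4)**2) + 2)**2 = ((-2 + 6 + 6**2) + 2)**2 = ((-2 + 6 + 36) + 2)**2 = (40 + 2)**2 = 42**2 = 1764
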